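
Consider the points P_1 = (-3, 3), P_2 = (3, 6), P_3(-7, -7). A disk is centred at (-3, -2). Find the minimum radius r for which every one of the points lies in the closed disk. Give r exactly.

The required radius is the distance from (-3, -2) to the farthest point.
Squared distances: 25, 100, 41.
Maximum is 100, attained at P_2.
r = √100 = 10.

10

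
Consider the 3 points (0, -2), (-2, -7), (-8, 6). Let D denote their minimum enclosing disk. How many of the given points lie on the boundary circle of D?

Call the three points A, B, C in the order given.
Side lengths²: AB² = 29, AC² = 128, BC² = 205.
Since BC² = 205 ≥ 128 + 29 = 157, the angle opposite BC is not acute, so the smallest enclosing circle has BC as diameter.
Centre = midpoint of BC = (-5, -0.5), r² = 205/4 = 51.25.
The points at distance exactly r from the centre are (-2, -7), (-8, 6) — 2 points.

2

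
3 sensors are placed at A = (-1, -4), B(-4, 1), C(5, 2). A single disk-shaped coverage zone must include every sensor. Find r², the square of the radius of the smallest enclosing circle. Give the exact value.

21.78125

Side lengths²: AB² = 34, AC² = 72, BC² = 82.
Since BC² = 82 < 72 + 34 = 106, the triangle is acute, so the smallest enclosing circle is the circumcircle.
Circumcentre = (0.625, 0.375), r² = 21.78125.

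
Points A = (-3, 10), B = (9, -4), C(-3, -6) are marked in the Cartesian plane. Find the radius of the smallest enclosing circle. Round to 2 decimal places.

Side lengths²: AB² = 340, AC² = 256, BC² = 148.
Since AB² = 340 < 256 + 148 = 404, the triangle is acute, so the smallest enclosing circle is the circumcircle.
Circumcentre = (11/6, 2), r² = 3145/36.
r = √(3145/36) ≈ 9.35.

9.35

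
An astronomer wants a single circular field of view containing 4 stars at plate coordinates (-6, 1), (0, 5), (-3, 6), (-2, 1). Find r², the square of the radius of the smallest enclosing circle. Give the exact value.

A smallest enclosing disk is always determined by at most three of the input points on its boundary.
The farthest pair is (-6, 1)–(0, 5) with squared distance 52. The circle on this segment as diameter has centre (-3, 3) and r² = 52/4 = 13.
Check (-3, 6): distance² to centre = 9 ≤ 13, so it lies inside.
All remaining points lie in this disk, and no smaller disk contains both endpoints, so this is the minimum enclosing circle.

13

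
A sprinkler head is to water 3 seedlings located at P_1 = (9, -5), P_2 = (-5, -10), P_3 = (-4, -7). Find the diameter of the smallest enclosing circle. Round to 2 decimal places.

14.87

Side lengths²: P_1P_2² = 221, P_1P_3² = 173, P_2P_3² = 10.
Since P_1P_2² = 221 ≥ 173 + 10 = 183, the angle opposite P_1P_2 is not acute, so the smallest enclosing circle has P_1P_2 as diameter.
Centre = midpoint of P_1P_2 = (2, -7.5), r² = 221/4 = 55.25.
Diameter = 2r = 2√(55.25) ≈ 14.87.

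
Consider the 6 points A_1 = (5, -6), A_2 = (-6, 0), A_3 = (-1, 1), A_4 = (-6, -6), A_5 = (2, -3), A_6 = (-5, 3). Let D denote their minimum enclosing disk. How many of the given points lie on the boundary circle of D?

A smallest enclosing disk is always determined by at most three of the input points on its boundary.
The minimum enclosing circle is determined by three boundary points: A_1, A_4, A_6.
Their circumcentre is (-0.5, -37/18) with r² = 7421/162.
The farthest remaining point A_2 is at distance² 5585/162 ≤ 7421/162.
The points at distance exactly r from the centre are A_1, A_4, A_6 — 3 points.

3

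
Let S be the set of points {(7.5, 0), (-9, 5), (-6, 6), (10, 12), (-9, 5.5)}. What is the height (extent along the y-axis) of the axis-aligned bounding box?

12

max y = 12, min y = 0, so height = 12.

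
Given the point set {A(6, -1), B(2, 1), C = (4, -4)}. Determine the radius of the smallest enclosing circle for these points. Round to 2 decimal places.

2.71

Side lengths²: AB² = 20, AC² = 13, BC² = 29.
Since BC² = 29 < 20 + 13 = 33, the triangle is acute, so the smallest enclosing circle is the circumcircle.
Circumcentre = (3.3125, -1.375), r² = 7.36328125.
r = √(7.36328125) ≈ 2.71.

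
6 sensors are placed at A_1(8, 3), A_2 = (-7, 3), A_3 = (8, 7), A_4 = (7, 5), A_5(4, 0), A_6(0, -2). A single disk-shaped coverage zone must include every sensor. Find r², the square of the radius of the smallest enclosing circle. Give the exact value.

60.25

The farthest pair is A_2–A_3 with squared distance 241. The circle on this segment as diameter has centre (0.5, 5) and r² = 241/4 = 60.25.
Check A_1: distance² to centre = 60.25 ≤ 60.25, so it lies inside.
All remaining points lie in this disk, and no smaller disk contains both endpoints, so this is the minimum enclosing circle.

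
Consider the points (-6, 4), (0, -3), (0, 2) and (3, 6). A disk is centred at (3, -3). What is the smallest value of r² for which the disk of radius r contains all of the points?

130

The required radius is the distance from (3, -3) to the farthest point.
Squared distances: 130, 9, 34, 81.
Maximum is 130, attained at (-6, 4).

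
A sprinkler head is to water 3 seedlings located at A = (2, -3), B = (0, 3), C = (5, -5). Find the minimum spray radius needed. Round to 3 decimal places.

Side lengths²: AB² = 40, AC² = 13, BC² = 89.
Since BC² = 89 ≥ 40 + 13 = 53, the angle opposite BC is not acute, so the smallest enclosing circle has BC as diameter.
Centre = midpoint of BC = (2.5, -1), r² = 89/4 = 22.25.
r = √(22.25) ≈ 4.717.

4.717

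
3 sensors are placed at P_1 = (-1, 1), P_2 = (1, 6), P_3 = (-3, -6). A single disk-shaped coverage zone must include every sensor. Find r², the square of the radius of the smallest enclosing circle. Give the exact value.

Side lengths²: P_1P_2² = 29, P_1P_3² = 53, P_2P_3² = 160.
Since P_2P_3² = 160 ≥ 53 + 29 = 82, the angle opposite P_2P_3 is not acute, so the smallest enclosing circle has P_2P_3 as diameter.
Centre = midpoint of P_2P_3 = (-1, 0), r² = 160/4 = 40.

40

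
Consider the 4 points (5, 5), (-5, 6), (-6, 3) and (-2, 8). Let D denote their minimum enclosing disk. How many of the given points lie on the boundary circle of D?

The minimum enclosing circle of a finite set is fixed by two of the points (as a diameter) or three (as a circumcircle).
The farthest pair is (5, 5)–(-6, 3) with squared distance 125. The circle on this segment as diameter has centre (-0.5, 4) and r² = 125/4 = 31.25.
Check (-5, 6): distance² to centre = 24.25 ≤ 31.25, so it lies inside.
All remaining points lie in this disk, and no smaller disk contains both endpoints, so this is the minimum enclosing circle.
The points at distance exactly r from the centre are (5, 5), (-6, 3) — 2 points.

2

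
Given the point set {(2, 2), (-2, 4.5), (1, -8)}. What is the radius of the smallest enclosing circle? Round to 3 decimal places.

Call the three points A, B, C in the order given.
Side lengths²: AB² = 22.25, AC² = 101, BC² = 165.25.
Since BC² = 165.25 ≥ 101 + 22.25 = 123.25, the angle opposite BC is not acute, so the smallest enclosing circle has BC as diameter.
Centre = midpoint of BC = (-0.5, -1.75), r² = 165.25/4 = 41.3125.
r = √(41.3125) ≈ 6.427.

6.427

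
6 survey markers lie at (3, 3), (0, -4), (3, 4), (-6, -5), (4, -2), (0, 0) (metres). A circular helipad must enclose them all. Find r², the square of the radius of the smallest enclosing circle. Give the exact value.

By Welzl's lemma the MEC is supported by two points (diametrically opposite) or three points (on a circumcircle).
The farthest pair is (3, 4)–(-6, -5) with squared distance 162. The circle on this segment as diameter has centre (-1.5, -0.5) and r² = 162/4 = 40.5.
Check (3, 3): distance² to centre = 32.5 ≤ 40.5, so it lies inside.
All remaining points lie in this disk, and no smaller disk contains both endpoints, so this is the minimum enclosing circle.

40.5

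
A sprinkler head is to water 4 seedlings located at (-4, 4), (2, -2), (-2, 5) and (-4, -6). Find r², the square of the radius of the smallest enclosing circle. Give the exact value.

31.25

The farthest pair is (-2, 5)–(-4, -6) with squared distance 125. The circle on this segment as diameter has centre (-3, -0.5) and r² = 125/4 = 31.25.
Check (-4, 4): distance² to centre = 21.25 ≤ 31.25, so it lies inside.
All remaining points lie in this disk, and no smaller disk contains both endpoints, so this is the minimum enclosing circle.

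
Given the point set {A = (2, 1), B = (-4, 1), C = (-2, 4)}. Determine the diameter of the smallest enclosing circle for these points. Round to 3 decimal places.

6.009

Side lengths²: AB² = 36, AC² = 25, BC² = 13.
Since AB² = 36 < 25 + 13 = 38, the triangle is acute, so the smallest enclosing circle is the circumcircle.
Circumcentre = (-1, 7/6), r² = 325/36.
Diameter = 2r = 2√(325/36) ≈ 6.009.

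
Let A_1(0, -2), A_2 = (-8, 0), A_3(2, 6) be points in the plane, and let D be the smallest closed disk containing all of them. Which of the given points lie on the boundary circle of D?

Side lengths²: A_1A_2² = 68, A_1A_3² = 68, A_2A_3² = 136.
Since A_2A_3² = 136 ≥ 68 + 68 = 136, the angle opposite A_2A_3 is not acute, so the smallest enclosing circle has A_2A_3 as diameter.
Centre = midpoint of A_2A_3 = (-3, 3), r² = 136/4 = 34.
The points at distance exactly r from the centre are A_1, A_2, A_3 — 3 points.

A_1, A_2, A_3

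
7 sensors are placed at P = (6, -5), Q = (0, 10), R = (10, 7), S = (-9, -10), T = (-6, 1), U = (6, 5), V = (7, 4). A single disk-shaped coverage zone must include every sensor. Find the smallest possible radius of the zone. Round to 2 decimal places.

By Welzl's lemma the MEC is supported by two points (diametrically opposite) or three points (on a circumcircle).
The farthest pair is R–S with squared distance 650. The circle on this segment as diameter has centre (0.5, -1.5) and r² = 650/4 = 162.5.
Check P: distance² to centre = 42.5 ≤ 162.5, so it lies inside.
All remaining points lie in this disk, and no smaller disk contains both endpoints, so this is the minimum enclosing circle.
r = √(162.5) ≈ 12.75.

12.75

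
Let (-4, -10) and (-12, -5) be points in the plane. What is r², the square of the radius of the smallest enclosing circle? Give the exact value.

The smallest circle enclosing two points has them as diameter endpoints.
Centre = midpoint = (-8, -7.5); r² = |(-4, -10)−(-12, -5)|²/4 = 89/4 = 22.25.

22.25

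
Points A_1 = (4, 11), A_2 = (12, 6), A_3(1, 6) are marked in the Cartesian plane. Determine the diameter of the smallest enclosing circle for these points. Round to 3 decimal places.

Side lengths²: A_1A_2² = 89, A_1A_3² = 34, A_2A_3² = 121.
Since A_2A_3² = 121 < 89 + 34 = 123, the triangle is acute, so the smallest enclosing circle is the circumcircle.
Circumcentre = (6.5, 6.1), r² = 30.26.
Diameter = 2r = 2√(30.26) ≈ 11.002.

11.002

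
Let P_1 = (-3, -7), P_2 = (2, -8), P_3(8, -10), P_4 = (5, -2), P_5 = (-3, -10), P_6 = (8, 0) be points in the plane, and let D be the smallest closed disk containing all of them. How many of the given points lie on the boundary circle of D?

3

A smallest enclosing disk is always determined by at most three of the input points on its boundary.
The farthest pair is P_5–P_6 with squared distance 221. The circle on this segment as diameter has centre (2.5, -5) and r² = 221/4 = 55.25.
Check P_1: distance² to centre = 34.25 ≤ 55.25, so it lies inside.
All remaining points lie in this disk, and no smaller disk contains both endpoints, so this is the minimum enclosing circle.
The points at distance exactly r from the centre are P_3, P_5, P_6 — 3 points.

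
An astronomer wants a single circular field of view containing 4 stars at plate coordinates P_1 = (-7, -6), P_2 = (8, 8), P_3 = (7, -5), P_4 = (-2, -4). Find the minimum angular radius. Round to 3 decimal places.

10.259

By Welzl's lemma the MEC is supported by two points (diametrically opposite) or three points (on a circumcircle).
The farthest pair is P_1–P_2 with squared distance 421. The circle on this segment as diameter has centre (0.5, 1) and r² = 421/4 = 105.25.
Check P_3: distance² to centre = 78.25 ≤ 105.25, so it lies inside.
All remaining points lie in this disk, and no smaller disk contains both endpoints, so this is the minimum enclosing circle.
r = √(105.25) ≈ 10.259.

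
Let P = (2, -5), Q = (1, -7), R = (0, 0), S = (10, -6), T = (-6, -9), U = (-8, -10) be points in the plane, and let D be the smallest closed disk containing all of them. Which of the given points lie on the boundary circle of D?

The minimum enclosing circle of a finite set is fixed by two of the points (as a diameter) or three (as a circumcircle).
The farthest pair is S–U with squared distance 340. The circle on this segment as diameter has centre (1, -8) and r² = 340/4 = 85.
Check P: distance² to centre = 10 ≤ 85, so it lies inside.
All remaining points lie in this disk, and no smaller disk contains both endpoints, so this is the minimum enclosing circle.
The points at distance exactly r from the centre are S, U — 2 points.

S, U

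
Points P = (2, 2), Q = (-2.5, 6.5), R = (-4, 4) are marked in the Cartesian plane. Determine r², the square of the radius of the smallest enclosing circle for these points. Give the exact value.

10.625

Side lengths²: PQ² = 40.5, PR² = 40, QR² = 8.5.
Since PQ² = 40.5 < 40 + 8.5 = 48.5, the triangle is acute, so the smallest enclosing circle is the circumcircle.
Circumcentre = (-0.75, 3.75), r² = 10.625.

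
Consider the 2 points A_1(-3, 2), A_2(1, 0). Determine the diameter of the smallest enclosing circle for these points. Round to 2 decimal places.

The smallest circle enclosing two points has them as diameter endpoints.
Centre = midpoint = (-1, 1); r² = |A_1A_2|²/4 = 20/4 = 5.
Diameter = 2r = 2√5 ≈ 4.47.

4.47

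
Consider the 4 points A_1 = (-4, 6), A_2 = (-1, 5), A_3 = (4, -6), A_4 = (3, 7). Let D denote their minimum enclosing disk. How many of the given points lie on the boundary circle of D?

3

The minimum enclosing circle of a finite set is fixed by two of the points (as a diameter) or three (as a circumcircle).
The minimum enclosing circle is determined by three boundary points: A_1, A_3, A_4.
Their circumcentre is (9/23, 6/23) with r² = 27625/529.
The farthest remaining point A_2 is at distance² 12905/529 ≤ 27625/529.
The points at distance exactly r from the centre are A_1, A_3, A_4 — 3 points.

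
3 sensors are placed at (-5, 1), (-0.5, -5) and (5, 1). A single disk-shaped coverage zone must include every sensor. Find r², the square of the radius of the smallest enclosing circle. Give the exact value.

25.87890625

Call the three points A, B, C in the order given.
Side lengths²: AB² = 56.25, AC² = 100, BC² = 66.25.
Since AC² = 100 < 66.25 + 56.25 = 122.5, the triangle is acute, so the smallest enclosing circle is the circumcircle.
Circumcentre = (0, 0.0625), r² = 25.87890625.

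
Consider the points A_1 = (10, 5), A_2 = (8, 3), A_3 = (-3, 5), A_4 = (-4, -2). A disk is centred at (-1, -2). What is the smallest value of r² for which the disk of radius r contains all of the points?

The required radius is the distance from (-1, -2) to the farthest point.
Squared distances: 170, 106, 53, 9.
Maximum is 170, attained at A_1.

170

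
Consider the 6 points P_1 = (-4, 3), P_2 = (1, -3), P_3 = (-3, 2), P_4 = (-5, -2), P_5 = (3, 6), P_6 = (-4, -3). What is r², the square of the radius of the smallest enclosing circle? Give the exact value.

The minimum enclosing circle of a finite set is fixed by two of the points (as a diameter) or three (as a circumcircle).
The farthest pair is P_5–P_6 with squared distance 130. The circle on this segment as diameter has centre (-0.5, 1.5) and r² = 130/4 = 32.5.
Check P_1: distance² to centre = 14.5 ≤ 32.5, so it lies inside.
All remaining points lie in this disk, and no smaller disk contains both endpoints, so this is the minimum enclosing circle.

32.5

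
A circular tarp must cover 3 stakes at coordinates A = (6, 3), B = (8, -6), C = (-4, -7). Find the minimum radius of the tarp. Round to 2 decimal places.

7.14

Side lengths²: AB² = 85, AC² = 200, BC² = 145.
Since AC² = 200 < 145 + 85 = 230, the triangle is acute, so the smallest enclosing circle is the circumcircle.
Circumcentre = (37/22, -59/22), r² = 12325/242.
r = √(12325/242) ≈ 7.14.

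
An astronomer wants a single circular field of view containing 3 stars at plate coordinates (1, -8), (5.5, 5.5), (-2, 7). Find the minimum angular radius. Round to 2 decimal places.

Call the three points A, B, C in the order given.
Side lengths²: AB² = 202.5, AC² = 234, BC² = 58.5.
Since AC² = 234 < 202.5 + 58.5 = 261, the triangle is acute, so the smallest enclosing circle is the circumcircle.
Circumcentre = (0.4375, -0.3125), r² = 59.4140625.
r = √(59.4140625) ≈ 7.71.

7.71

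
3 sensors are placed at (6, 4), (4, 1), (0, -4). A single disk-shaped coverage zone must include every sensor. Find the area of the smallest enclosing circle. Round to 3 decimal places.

78.540

Call the three points A, B, C in the order given.
Side lengths²: AB² = 13, AC² = 100, BC² = 41.
Since AC² = 100 ≥ 41 + 13 = 54, the angle opposite AC is not acute, so the smallest enclosing circle has AC as diameter.
Centre = midpoint of AC = (3, 0), r² = 100/4 = 25.
Area = π·r² = π·25 ≈ 78.540.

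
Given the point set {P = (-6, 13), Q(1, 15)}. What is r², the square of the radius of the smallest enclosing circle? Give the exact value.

13.25

The smallest circle enclosing two points has them as diameter endpoints.
Centre = midpoint = (-2.5, 14); r² = |PQ|²/4 = 53/4 = 13.25.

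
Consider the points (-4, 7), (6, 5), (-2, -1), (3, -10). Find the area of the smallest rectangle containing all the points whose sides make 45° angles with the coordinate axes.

216

In coordinates u = x + y, v = x − y the rectangle is axis-aligned; the map (x,y)→(u,v) scales areas by 2.
u-values: 3, 11, -3, -7; range = 11 − (-7) = 18.
v-values: -11, 1, -1, 13; range = 13 − (-11) = 24.
Area = (18 × 24) / 2 = 216.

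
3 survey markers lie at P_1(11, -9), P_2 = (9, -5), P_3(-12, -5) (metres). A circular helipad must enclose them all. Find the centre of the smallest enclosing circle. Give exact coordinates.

Side lengths²: P_1P_2² = 20, P_1P_3² = 545, P_2P_3² = 441.
Since P_1P_3² = 545 ≥ 441 + 20 = 461, the angle opposite P_1P_3 is not acute, so the smallest enclosing circle has P_1P_3 as diameter.
Centre = midpoint of P_1P_3 = (-0.5, -7), r² = 545/4 = 136.25.
Centre = (-0.5, -7).

(-0.5, -7)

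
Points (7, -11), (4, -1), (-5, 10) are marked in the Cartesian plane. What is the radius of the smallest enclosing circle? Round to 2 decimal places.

12.09

Call the three points A, B, C in the order given.
Side lengths²: AB² = 109, AC² = 585, BC² = 202.
Since AC² = 585 ≥ 202 + 109 = 311, the angle opposite AC is not acute, so the smallest enclosing circle has AC as diameter.
Centre = midpoint of AC = (1, -0.5), r² = 585/4 = 146.25.
r = √(146.25) ≈ 12.09.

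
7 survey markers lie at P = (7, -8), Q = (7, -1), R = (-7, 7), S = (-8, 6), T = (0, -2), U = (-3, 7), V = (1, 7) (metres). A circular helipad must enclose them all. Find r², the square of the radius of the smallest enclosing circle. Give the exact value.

177241/1682

A smallest enclosing disk is always determined by at most three of the input points on its boundary.
The minimum enclosing circle is determined by three boundary points: P, R, S.
Their circumcentre is (-15/58, -43/58) with r² = 177241/1682.
The farthest remaining point U is at distance² 113441/1682 ≤ 177241/1682.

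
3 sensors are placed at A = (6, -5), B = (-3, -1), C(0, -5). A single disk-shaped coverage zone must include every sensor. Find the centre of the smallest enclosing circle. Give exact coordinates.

Side lengths²: AB² = 97, AC² = 36, BC² = 25.
Since AB² = 97 ≥ 36 + 25 = 61, the angle opposite AB is not acute, so the smallest enclosing circle has AB as diameter.
Centre = midpoint of AB = (1.5, -3), r² = 97/4 = 24.25.
Centre = (1.5, -3).

(1.5, -3)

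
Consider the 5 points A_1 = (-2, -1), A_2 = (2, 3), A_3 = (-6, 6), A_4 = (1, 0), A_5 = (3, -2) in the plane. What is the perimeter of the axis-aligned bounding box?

34

Width = max x − min x = 3 − (-6) = 9.
Height = max y − min y = 6 − (-2) = 8.
Perimeter = 2(9 + 8) = 34.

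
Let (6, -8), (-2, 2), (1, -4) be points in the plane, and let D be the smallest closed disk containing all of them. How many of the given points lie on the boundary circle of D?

Call the three points A, B, C in the order given.
Side lengths²: AB² = 164, AC² = 41, BC² = 45.
Since AB² = 164 ≥ 45 + 41 = 86, the angle opposite AB is not acute, so the smallest enclosing circle has AB as diameter.
Centre = midpoint of AB = (2, -3), r² = 164/4 = 41.
The points at distance exactly r from the centre are (6, -8), (-2, 2) — 2 points.

2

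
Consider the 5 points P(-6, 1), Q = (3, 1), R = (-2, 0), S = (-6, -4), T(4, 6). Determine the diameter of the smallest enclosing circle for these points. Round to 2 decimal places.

By Welzl's lemma the MEC is supported by two points (diametrically opposite) or three points (on a circumcircle).
The farthest pair is S–T with squared distance 200. The circle on this segment as diameter has centre (-1, 1) and r² = 200/4 = 50.
Check P: distance² to centre = 25 ≤ 50, so it lies inside.
All remaining points lie in this disk, and no smaller disk contains both endpoints, so this is the minimum enclosing circle.
Diameter = 2r = 2√50 ≈ 14.14.

14.14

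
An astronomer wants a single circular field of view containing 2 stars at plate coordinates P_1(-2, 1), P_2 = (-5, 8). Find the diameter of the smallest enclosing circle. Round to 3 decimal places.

The smallest circle enclosing two points has them as diameter endpoints.
Centre = midpoint = (-3.5, 4.5); r² = |P_1P_2|²/4 = 58/4 = 14.5.
Diameter = 2r = 2√(14.5) ≈ 7.616.

7.616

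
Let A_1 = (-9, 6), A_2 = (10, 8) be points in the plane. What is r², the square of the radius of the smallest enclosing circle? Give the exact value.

91.25

The smallest circle enclosing two points has them as diameter endpoints.
Centre = midpoint = (0.5, 7); r² = |A_1A_2|²/4 = 365/4 = 91.25.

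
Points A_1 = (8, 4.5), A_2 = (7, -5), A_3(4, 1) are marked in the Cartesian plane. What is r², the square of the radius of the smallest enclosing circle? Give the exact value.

22.8125

Side lengths²: A_1A_2² = 91.25, A_1A_3² = 28.25, A_2A_3² = 45.
Since A_1A_2² = 91.25 ≥ 45 + 28.25 = 73.25, the angle opposite A_1A_2 is not acute, so the smallest enclosing circle has A_1A_2 as diameter.
Centre = midpoint of A_1A_2 = (7.5, -0.25), r² = 91.25/4 = 22.8125.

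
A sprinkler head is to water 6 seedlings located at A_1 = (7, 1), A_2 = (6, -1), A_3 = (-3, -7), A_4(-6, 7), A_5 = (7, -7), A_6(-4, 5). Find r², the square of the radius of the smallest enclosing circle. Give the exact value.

91.25

The minimum enclosing circle of a finite set is fixed by two of the points (as a diameter) or three (as a circumcircle).
The farthest pair is A_4–A_5 with squared distance 365. The circle on this segment as diameter has centre (0.5, 0) and r² = 365/4 = 91.25.
Check A_1: distance² to centre = 43.25 ≤ 91.25, so it lies inside.
All remaining points lie in this disk, and no smaller disk contains both endpoints, so this is the minimum enclosing circle.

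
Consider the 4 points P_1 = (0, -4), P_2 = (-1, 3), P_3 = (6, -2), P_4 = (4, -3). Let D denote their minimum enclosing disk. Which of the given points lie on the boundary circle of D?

The minimum enclosing circle of a finite set is fixed by two of the points (as a diameter) or three (as a circumcircle).
The minimum enclosing circle is determined by three boundary points: P_1, P_2, P_3.
Their circumcentre is (45/22, -3/22) with r² = 4625/242.
The farthest remaining point P_4 is at distance² 2909/242 ≤ 4625/242.
The points at distance exactly r from the centre are P_1, P_2, P_3 — 3 points.

P_1, P_2, P_3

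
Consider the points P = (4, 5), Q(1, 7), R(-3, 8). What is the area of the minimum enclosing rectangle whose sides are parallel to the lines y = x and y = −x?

20

In coordinates u = x + y, v = x − y the rectangle is axis-aligned; the map (x,y)→(u,v) scales areas by 2.
u-values: 9, 8, 5; range = 9 − 5 = 4.
v-values: -1, -6, -11; range = -1 − (-11) = 10.
Area = (4 × 10) / 2 = 20.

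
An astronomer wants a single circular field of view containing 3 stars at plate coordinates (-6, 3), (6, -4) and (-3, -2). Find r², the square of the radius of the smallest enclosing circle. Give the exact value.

Call the three points A, B, C in the order given.
Side lengths²: AB² = 193, AC² = 34, BC² = 85.
Since AB² = 193 ≥ 85 + 34 = 119, the angle opposite AB is not acute, so the smallest enclosing circle has AB as diameter.
Centre = midpoint of AB = (0, -0.5), r² = 193/4 = 48.25.

48.25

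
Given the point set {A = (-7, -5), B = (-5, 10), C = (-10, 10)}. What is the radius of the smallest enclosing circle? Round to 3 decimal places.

7.716

Side lengths²: AB² = 229, AC² = 234, BC² = 25.
Since AC² = 234 < 229 + 25 = 254, the triangle is acute, so the smallest enclosing circle is the circumcircle.
Circumcentre = (-7.5, 2.7), r² = 59.54.
r = √(59.54) ≈ 7.716.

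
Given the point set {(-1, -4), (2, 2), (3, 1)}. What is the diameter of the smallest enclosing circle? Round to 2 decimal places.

Call the three points A, B, C in the order given.
Side lengths²: AB² = 45, AC² = 41, BC² = 2.
Since AB² = 45 ≥ 41 + 2 = 43, the angle opposite AB is not acute, so the smallest enclosing circle has AB as diameter.
Centre = midpoint of AB = (0.5, -1), r² = 45/4 = 11.25.
Diameter = 2r = 2√(11.25) ≈ 6.71.

6.71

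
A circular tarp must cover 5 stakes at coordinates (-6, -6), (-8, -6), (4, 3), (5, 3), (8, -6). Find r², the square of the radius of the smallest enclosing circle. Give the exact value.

625/9

The minimum enclosing circle of a finite set is fixed by two of the points (as a diameter) or three (as a circumcircle).
The minimum enclosing circle is determined by three boundary points: (-8, -6), (5, 3), (8, -6).
Their circumcentre is (0, -11/3) with r² = 625/9.
The farthest remaining point (4, 3) is at distance² 544/9 ≤ 625/9.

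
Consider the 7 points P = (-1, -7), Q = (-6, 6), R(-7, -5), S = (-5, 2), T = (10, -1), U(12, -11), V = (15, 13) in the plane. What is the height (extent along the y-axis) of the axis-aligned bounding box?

24

max y = 13, min y = -11, so height = 24.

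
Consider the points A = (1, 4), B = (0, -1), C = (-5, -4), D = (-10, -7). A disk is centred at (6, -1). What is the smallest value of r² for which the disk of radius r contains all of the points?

The required radius is the distance from (6, -1) to the farthest point.
Squared distances: 50, 36, 130, 292.
Maximum is 292, attained at D.

292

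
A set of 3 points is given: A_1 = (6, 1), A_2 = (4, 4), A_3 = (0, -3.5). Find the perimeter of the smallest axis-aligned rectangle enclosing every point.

Width = max x − min x = 6 − 0 = 6.
Height = max y − min y = 4 − (-3.5) = 7.5.
Perimeter = 2(6 + 7.5) = 27.

27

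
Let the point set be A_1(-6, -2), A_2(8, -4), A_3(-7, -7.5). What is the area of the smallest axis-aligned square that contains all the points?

The bounding box has width 15 and height 5.5.
An axis-aligned square enclosing the set must have side ≥ max(width, height).
So the minimum side is max(15, 5.5) = 15.
Area = 15² = 225.

225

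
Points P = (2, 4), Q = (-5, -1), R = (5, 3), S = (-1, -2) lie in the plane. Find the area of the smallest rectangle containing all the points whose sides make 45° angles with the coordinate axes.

42

In coordinates u = x + y, v = x − y the rectangle is axis-aligned; the map (x,y)→(u,v) scales areas by 2.
u-values: 6, -6, 8, -3; range = 8 − (-6) = 14.
v-values: -2, -4, 2, 1; range = 2 − (-4) = 6.
Area = (14 × 6) / 2 = 42.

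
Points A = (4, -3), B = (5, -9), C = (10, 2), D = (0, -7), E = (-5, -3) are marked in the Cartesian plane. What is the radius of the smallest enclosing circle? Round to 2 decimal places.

7.96

The minimum enclosing circle of a finite set is fixed by two of the points (as a diameter) or three (as a circumcircle).
The minimum enclosing circle is determined by three boundary points: B, C, E.
Their circumcentre is (39/14, -19/14) with r² = 6205/98.
The farthest remaining point D is at distance² 3881/98 ≤ 6205/98.
r = √(6205/98) ≈ 7.96.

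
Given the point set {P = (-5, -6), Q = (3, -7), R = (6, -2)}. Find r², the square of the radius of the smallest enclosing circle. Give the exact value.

34.25

Side lengths²: PQ² = 65, PR² = 137, QR² = 34.
Since PR² = 137 ≥ 65 + 34 = 99, the angle opposite PR is not acute, so the smallest enclosing circle has PR as diameter.
Centre = midpoint of PR = (0.5, -4), r² = 137/4 = 34.25.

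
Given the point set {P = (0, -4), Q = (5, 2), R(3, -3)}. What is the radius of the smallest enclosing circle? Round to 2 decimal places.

3.91

Side lengths²: PQ² = 61, PR² = 10, QR² = 29.
Since PQ² = 61 ≥ 29 + 10 = 39, the angle opposite PQ is not acute, so the smallest enclosing circle has PQ as diameter.
Centre = midpoint of PQ = (2.5, -1), r² = 61/4 = 15.25.
r = √(15.25) ≈ 3.91.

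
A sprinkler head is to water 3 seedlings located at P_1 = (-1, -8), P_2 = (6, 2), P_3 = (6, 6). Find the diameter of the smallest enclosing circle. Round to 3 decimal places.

Side lengths²: P_1P_2² = 149, P_1P_3² = 245, P_2P_3² = 16.
Since P_1P_3² = 245 ≥ 149 + 16 = 165, the angle opposite P_1P_3 is not acute, so the smallest enclosing circle has P_1P_3 as diameter.
Centre = midpoint of P_1P_3 = (2.5, -1), r² = 245/4 = 61.25.
Diameter = 2r = 2√(61.25) ≈ 15.652.

15.652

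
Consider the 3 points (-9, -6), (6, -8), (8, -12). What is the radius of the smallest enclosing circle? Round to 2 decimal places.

9.01

Call the three points A, B, C in the order given.
Side lengths²: AB² = 229, AC² = 325, BC² = 20.
Since AC² = 325 ≥ 229 + 20 = 249, the angle opposite AC is not acute, so the smallest enclosing circle has AC as diameter.
Centre = midpoint of AC = (-0.5, -9), r² = 325/4 = 81.25.
r = √(81.25) ≈ 9.01.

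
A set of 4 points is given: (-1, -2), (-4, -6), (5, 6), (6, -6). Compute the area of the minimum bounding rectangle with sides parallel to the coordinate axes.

x ranges over [-4, 6], width 10.
y ranges over [-6, 6], height 12.
Area = 10 × 12 = 120.

120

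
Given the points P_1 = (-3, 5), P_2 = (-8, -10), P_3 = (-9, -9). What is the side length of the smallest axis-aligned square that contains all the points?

15

The bounding box has width 6 and height 15.
An axis-aligned square enclosing the set must have side ≥ max(width, height).
So the minimum side is max(6, 15) = 15.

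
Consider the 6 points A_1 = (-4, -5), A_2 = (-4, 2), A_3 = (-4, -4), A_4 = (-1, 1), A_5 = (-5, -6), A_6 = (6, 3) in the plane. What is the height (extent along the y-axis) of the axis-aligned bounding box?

9

max y = 3, min y = -6, so height = 9.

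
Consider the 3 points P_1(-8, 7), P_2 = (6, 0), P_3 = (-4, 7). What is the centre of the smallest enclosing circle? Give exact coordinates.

(-1, 3.5)

Side lengths²: P_1P_2² = 245, P_1P_3² = 16, P_2P_3² = 149.
Since P_1P_2² = 245 ≥ 149 + 16 = 165, the angle opposite P_1P_2 is not acute, so the smallest enclosing circle has P_1P_2 as diameter.
Centre = midpoint of P_1P_2 = (-1, 3.5), r² = 245/4 = 61.25.
Centre = (-1, 3.5).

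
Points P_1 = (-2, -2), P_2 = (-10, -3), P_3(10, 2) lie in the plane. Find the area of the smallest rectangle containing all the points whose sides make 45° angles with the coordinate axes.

In coordinates u = x + y, v = x − y the rectangle is axis-aligned; the map (x,y)→(u,v) scales areas by 2.
u-values: -4, -13, 12; range = 12 − (-13) = 25.
v-values: 0, -7, 8; range = 8 − (-7) = 15.
Area = (25 × 15) / 2 = 187.5.

187.5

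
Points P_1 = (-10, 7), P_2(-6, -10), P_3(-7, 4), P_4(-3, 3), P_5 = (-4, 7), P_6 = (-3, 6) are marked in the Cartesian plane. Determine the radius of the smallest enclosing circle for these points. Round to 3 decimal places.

8.792

The minimum enclosing circle of a finite set is fixed by two of the points (as a diameter) or three (as a circumcircle).
The minimum enclosing circle is determined by three boundary points: P_1, P_2, P_5.
Their circumcentre is (-7, -43/34) with r² = 89365/1156.
The farthest remaining point P_6 is at distance² 79505/1156 ≤ 89365/1156.
r = √(89365/1156) ≈ 8.792.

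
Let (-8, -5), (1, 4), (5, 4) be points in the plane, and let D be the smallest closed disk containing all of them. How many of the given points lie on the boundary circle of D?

2

Call the three points A, B, C in the order given.
Side lengths²: AB² = 162, AC² = 250, BC² = 16.
Since AC² = 250 ≥ 162 + 16 = 178, the angle opposite AC is not acute, so the smallest enclosing circle has AC as diameter.
Centre = midpoint of AC = (-1.5, -0.5), r² = 250/4 = 62.5.
The points at distance exactly r from the centre are (-8, -5), (5, 4) — 2 points.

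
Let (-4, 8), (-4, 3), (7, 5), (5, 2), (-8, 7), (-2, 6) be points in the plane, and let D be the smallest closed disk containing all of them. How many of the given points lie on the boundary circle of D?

A smallest enclosing disk is always determined by at most three of the input points on its boundary.
The farthest pair is (7, 5)–(-8, 7) with squared distance 229. The circle on this segment as diameter has centre (-0.5, 6) and r² = 229/4 = 57.25.
Check (-4, 8): distance² to centre = 16.25 ≤ 57.25, so it lies inside.
All remaining points lie in this disk, and no smaller disk contains both endpoints, so this is the minimum enclosing circle.
The points at distance exactly r from the centre are (7, 5), (-8, 7) — 2 points.

2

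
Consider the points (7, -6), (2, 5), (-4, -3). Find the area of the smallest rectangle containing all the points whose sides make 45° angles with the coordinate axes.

112

In coordinates u = x + y, v = x − y the rectangle is axis-aligned; the map (x,y)→(u,v) scales areas by 2.
u-values: 1, 7, -7; range = 7 − (-7) = 14.
v-values: 13, -3, -1; range = 13 − (-3) = 16.
Area = (14 × 16) / 2 = 112.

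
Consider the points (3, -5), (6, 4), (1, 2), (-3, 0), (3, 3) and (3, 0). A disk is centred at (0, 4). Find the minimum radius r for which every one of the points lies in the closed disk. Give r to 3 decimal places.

9.487

The required radius is the distance from (0, 4) to the farthest point.
Squared distances: 90, 36, 5, 25, 10, 25.
Maximum is 90, attained at (3, -5).
r = √90 ≈ 9.487.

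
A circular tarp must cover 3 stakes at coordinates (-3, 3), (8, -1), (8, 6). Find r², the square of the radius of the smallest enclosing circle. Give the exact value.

Call the three points A, B, C in the order given.
Side lengths²: AB² = 137, AC² = 130, BC² = 49.
Since AB² = 137 < 130 + 49 = 179, the triangle is acute, so the smallest enclosing circle is the circumcircle.
Circumcentre = (67/22, 2.5), r² = 8905/242.

8905/242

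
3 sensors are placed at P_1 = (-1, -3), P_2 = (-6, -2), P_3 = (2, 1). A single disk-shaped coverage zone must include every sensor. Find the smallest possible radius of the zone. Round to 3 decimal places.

Side lengths²: P_1P_2² = 26, P_1P_3² = 25, P_2P_3² = 73.
Since P_2P_3² = 73 ≥ 26 + 25 = 51, the angle opposite P_2P_3 is not acute, so the smallest enclosing circle has P_2P_3 as diameter.
Centre = midpoint of P_2P_3 = (-2, -0.5), r² = 73/4 = 18.25.
r = √(18.25) ≈ 4.272.

4.272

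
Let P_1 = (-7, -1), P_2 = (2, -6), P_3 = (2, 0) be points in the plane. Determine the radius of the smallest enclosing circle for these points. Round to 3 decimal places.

5.179

Side lengths²: P_1P_2² = 106, P_1P_3² = 82, P_2P_3² = 36.
Since P_1P_2² = 106 < 82 + 36 = 118, the triangle is acute, so the smallest enclosing circle is the circumcircle.
Circumcentre = (-20/9, -3), r² = 2173/81.
r = √(2173/81) ≈ 5.179.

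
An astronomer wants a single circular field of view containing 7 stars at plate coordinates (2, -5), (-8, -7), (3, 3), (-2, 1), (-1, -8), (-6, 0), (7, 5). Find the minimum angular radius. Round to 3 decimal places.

9.605

The minimum enclosing circle of a finite set is fixed by two of the points (as a diameter) or three (as a circumcircle).
The farthest pair is (-8, -7)–(7, 5) with squared distance 369. The circle on this segment as diameter has centre (-0.5, -1) and r² = 369/4 = 92.25.
Check (2, -5): distance² to centre = 22.25 ≤ 92.25, so it lies inside.
All remaining points lie in this disk, and no smaller disk contains both endpoints, so this is the minimum enclosing circle.
r = √(92.25) ≈ 9.605.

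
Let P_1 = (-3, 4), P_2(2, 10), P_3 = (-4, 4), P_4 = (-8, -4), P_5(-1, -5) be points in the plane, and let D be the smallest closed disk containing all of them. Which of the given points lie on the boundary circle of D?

By Welzl's lemma the MEC is supported by two points (diametrically opposite) or three points (on a circumcircle).
The farthest pair is P_2–P_4 with squared distance 296. The circle on this segment as diameter has centre (-3, 3) and r² = 296/4 = 74.
Check P_1: distance² to centre = 1 ≤ 74, so it lies inside.
All remaining points lie in this disk, and no smaller disk contains both endpoints, so this is the minimum enclosing circle.
The points at distance exactly r from the centre are P_2, P_4 — 2 points.

P_2, P_4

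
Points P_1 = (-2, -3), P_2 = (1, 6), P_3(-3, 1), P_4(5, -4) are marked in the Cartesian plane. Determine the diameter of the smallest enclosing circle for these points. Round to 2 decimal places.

10.95

By Welzl's lemma the MEC is supported by two points (diametrically opposite) or three points (on a circumcircle).
The minimum enclosing circle is determined by three boundary points: P_1, P_2, P_4.
Their circumcentre is (23/11, 7/11) with r² = 3625/121.
The farthest remaining point P_3 is at distance² 3152/121 ≤ 3625/121.
Diameter = 2r = 2√(3625/121) ≈ 10.95.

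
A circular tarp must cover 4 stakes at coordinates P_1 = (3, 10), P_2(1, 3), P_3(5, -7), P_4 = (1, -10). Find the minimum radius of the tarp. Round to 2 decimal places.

10.05

A smallest enclosing disk is always determined by at most three of the input points on its boundary.
The farthest pair is P_1–P_4 with squared distance 404. The circle on this segment as diameter has centre (2, 0) and r² = 404/4 = 101.
Check P_2: distance² to centre = 10 ≤ 101, so it lies inside.
All remaining points lie in this disk, and no smaller disk contains both endpoints, so this is the minimum enclosing circle.
r = √101 ≈ 10.05.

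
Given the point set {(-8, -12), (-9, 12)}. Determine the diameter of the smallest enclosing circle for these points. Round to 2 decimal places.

24.02

The smallest circle enclosing two points has them as diameter endpoints.
Centre = midpoint = (-8.5, 0); r² = |(-8, -12)−(-9, 12)|²/4 = 577/4 = 144.25.
Diameter = 2r = 2√(144.25) ≈ 24.02.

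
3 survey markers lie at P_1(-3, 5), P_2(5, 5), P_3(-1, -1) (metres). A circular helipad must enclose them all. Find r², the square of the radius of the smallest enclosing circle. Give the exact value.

Side lengths²: P_1P_2² = 64, P_1P_3² = 40, P_2P_3² = 72.
Since P_2P_3² = 72 < 64 + 40 = 104, the triangle is acute, so the smallest enclosing circle is the circumcircle.
Circumcentre = (1, 3), r² = 20.

20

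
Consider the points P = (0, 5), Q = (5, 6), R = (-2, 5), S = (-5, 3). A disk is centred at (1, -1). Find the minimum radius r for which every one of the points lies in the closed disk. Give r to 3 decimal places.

The required radius is the distance from (1, -1) to the farthest point.
Squared distances: 37, 65, 45, 52.
Maximum is 65, attained at Q.
r = √65 ≈ 8.062.

8.062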